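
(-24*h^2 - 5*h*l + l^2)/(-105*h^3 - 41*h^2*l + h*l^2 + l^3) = (8*h - l)/(35*h^2 + 2*h*l - l^2)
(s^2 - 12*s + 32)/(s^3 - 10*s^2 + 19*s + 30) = (s^2 - 12*s + 32)/(s^3 - 10*s^2 + 19*s + 30)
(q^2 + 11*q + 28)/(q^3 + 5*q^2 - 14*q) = (q + 4)/(q*(q - 2))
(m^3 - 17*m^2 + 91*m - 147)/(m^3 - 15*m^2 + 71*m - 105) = (m - 7)/(m - 5)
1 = 1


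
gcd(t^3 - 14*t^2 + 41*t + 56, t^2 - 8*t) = t - 8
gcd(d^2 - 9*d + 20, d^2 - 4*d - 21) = 1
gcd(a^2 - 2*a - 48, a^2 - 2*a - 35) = 1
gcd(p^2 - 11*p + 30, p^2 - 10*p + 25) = p - 5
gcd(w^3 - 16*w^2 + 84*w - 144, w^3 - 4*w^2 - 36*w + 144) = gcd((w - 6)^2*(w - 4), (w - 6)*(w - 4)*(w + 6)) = w^2 - 10*w + 24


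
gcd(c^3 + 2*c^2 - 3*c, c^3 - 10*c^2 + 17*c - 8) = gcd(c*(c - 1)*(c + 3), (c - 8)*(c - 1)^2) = c - 1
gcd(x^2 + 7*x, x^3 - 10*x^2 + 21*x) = x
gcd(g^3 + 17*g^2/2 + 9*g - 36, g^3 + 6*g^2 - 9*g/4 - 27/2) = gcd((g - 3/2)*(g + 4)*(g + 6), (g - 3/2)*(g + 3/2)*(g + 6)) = g^2 + 9*g/2 - 9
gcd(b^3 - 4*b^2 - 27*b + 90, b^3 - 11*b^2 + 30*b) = b - 6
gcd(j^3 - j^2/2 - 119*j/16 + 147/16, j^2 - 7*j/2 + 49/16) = j^2 - 7*j/2 + 49/16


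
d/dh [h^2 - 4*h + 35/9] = 2*h - 4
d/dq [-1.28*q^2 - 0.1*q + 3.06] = -2.56*q - 0.1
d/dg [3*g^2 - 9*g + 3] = 6*g - 9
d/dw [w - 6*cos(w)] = 6*sin(w) + 1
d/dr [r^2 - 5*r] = 2*r - 5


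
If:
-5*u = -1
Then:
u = 1/5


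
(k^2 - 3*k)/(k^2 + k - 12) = k/(k + 4)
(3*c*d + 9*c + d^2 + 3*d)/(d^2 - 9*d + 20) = (3*c*d + 9*c + d^2 + 3*d)/(d^2 - 9*d + 20)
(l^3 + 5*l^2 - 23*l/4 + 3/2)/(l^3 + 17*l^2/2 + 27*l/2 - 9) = (l - 1/2)/(l + 3)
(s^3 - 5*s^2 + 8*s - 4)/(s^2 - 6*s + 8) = (s^2 - 3*s + 2)/(s - 4)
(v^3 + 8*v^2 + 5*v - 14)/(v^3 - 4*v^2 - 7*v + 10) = (v + 7)/(v - 5)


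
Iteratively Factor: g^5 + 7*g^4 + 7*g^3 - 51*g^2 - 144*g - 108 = (g + 2)*(g^4 + 5*g^3 - 3*g^2 - 45*g - 54) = (g - 3)*(g + 2)*(g^3 + 8*g^2 + 21*g + 18) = (g - 3)*(g + 2)*(g + 3)*(g^2 + 5*g + 6) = (g - 3)*(g + 2)*(g + 3)^2*(g + 2)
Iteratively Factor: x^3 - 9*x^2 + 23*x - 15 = (x - 5)*(x^2 - 4*x + 3) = (x - 5)*(x - 1)*(x - 3)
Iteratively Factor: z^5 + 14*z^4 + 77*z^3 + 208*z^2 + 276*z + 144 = (z + 4)*(z^4 + 10*z^3 + 37*z^2 + 60*z + 36) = (z + 2)*(z + 4)*(z^3 + 8*z^2 + 21*z + 18) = (z + 2)^2*(z + 4)*(z^2 + 6*z + 9) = (z + 2)^2*(z + 3)*(z + 4)*(z + 3)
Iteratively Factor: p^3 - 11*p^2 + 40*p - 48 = (p - 3)*(p^2 - 8*p + 16) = (p - 4)*(p - 3)*(p - 4)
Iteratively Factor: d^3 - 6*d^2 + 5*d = (d)*(d^2 - 6*d + 5) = d*(d - 5)*(d - 1)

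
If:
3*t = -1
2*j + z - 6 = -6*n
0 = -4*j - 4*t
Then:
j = 1/3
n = 8/9 - z/6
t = -1/3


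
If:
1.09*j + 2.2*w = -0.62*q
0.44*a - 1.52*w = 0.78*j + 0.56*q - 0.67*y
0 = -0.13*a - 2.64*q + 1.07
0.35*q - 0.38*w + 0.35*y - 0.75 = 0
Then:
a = 0.30245709844486 - 1.62436470642022*y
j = 3.03574214949364 - 2.05320035459091*y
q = 0.0799876559979653*y + 0.390409309546276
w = 0.994725472629705*y - 1.6140966885758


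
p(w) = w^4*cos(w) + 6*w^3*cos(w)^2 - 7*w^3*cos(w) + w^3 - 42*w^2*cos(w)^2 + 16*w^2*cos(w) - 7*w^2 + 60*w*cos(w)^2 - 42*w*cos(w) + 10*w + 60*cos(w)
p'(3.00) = -13.50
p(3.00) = -11.58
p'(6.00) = 594.01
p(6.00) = 318.07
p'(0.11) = 12.93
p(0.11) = 62.27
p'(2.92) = -16.50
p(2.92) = -10.38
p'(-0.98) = 27.99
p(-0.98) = 19.12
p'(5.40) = 249.06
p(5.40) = 55.44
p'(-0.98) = 27.99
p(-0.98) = 19.12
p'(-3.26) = 825.14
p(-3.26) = -1696.99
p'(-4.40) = -1891.78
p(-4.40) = -883.60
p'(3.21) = -1.50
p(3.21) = -13.24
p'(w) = -w^4*sin(w) - 12*w^3*sin(w)*cos(w) + 7*w^3*sin(w) + 4*w^3*cos(w) + 84*w^2*sin(w)*cos(w) - 16*w^2*sin(w) + 18*w^2*cos(w)^2 - 21*w^2*cos(w) + 3*w^2 - 120*w*sin(w)*cos(w) + 42*w*sin(w) - 84*w*cos(w)^2 + 32*w*cos(w) - 14*w - 60*sin(w) + 60*cos(w)^2 - 42*cos(w) + 10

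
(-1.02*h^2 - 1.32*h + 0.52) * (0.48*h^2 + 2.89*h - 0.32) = -0.4896*h^4 - 3.5814*h^3 - 3.2388*h^2 + 1.9252*h - 0.1664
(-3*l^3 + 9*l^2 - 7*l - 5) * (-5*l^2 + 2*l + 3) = 15*l^5 - 51*l^4 + 44*l^3 + 38*l^2 - 31*l - 15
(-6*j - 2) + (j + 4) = 2 - 5*j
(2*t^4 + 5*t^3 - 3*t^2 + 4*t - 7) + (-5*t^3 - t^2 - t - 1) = 2*t^4 - 4*t^2 + 3*t - 8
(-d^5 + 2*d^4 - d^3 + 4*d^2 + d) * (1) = -d^5 + 2*d^4 - d^3 + 4*d^2 + d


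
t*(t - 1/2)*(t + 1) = t^3 + t^2/2 - t/2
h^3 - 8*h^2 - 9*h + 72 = (h - 8)*(h - 3)*(h + 3)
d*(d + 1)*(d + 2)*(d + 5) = d^4 + 8*d^3 + 17*d^2 + 10*d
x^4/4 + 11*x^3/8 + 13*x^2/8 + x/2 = x*(x/4 + 1)*(x + 1/2)*(x + 1)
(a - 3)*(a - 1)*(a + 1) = a^3 - 3*a^2 - a + 3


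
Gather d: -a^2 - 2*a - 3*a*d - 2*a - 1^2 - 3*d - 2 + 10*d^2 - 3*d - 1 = -a^2 - 4*a + 10*d^2 + d*(-3*a - 6) - 4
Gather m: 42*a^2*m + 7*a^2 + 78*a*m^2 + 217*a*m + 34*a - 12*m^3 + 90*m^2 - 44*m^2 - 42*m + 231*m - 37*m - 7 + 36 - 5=7*a^2 + 34*a - 12*m^3 + m^2*(78*a + 46) + m*(42*a^2 + 217*a + 152) + 24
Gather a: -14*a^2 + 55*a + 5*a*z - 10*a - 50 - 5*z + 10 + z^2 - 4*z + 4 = -14*a^2 + a*(5*z + 45) + z^2 - 9*z - 36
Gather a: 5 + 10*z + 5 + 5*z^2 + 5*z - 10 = 5*z^2 + 15*z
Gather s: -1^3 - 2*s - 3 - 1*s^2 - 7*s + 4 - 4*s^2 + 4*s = -5*s^2 - 5*s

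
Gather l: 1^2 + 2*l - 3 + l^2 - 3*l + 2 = l^2 - l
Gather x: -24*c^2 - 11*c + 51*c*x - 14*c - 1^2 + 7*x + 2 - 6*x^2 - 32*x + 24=-24*c^2 - 25*c - 6*x^2 + x*(51*c - 25) + 25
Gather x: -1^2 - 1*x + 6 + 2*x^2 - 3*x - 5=2*x^2 - 4*x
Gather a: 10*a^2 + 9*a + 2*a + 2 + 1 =10*a^2 + 11*a + 3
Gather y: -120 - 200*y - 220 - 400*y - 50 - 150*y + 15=-750*y - 375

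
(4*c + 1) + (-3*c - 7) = c - 6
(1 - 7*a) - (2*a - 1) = 2 - 9*a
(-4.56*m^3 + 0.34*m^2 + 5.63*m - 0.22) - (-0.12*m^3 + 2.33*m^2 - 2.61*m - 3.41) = -4.44*m^3 - 1.99*m^2 + 8.24*m + 3.19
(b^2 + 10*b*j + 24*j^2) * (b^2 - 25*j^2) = b^4 + 10*b^3*j - b^2*j^2 - 250*b*j^3 - 600*j^4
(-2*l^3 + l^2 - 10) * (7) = -14*l^3 + 7*l^2 - 70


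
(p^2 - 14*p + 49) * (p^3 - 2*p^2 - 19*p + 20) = p^5 - 16*p^4 + 58*p^3 + 188*p^2 - 1211*p + 980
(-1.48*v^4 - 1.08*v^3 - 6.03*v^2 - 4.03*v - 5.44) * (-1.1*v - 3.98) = 1.628*v^5 + 7.0784*v^4 + 10.9314*v^3 + 28.4324*v^2 + 22.0234*v + 21.6512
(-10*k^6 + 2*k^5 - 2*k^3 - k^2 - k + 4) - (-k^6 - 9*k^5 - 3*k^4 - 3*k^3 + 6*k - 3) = -9*k^6 + 11*k^5 + 3*k^4 + k^3 - k^2 - 7*k + 7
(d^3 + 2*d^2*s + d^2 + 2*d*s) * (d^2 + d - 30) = d^5 + 2*d^4*s + 2*d^4 + 4*d^3*s - 29*d^3 - 58*d^2*s - 30*d^2 - 60*d*s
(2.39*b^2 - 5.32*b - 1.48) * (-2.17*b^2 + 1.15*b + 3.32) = -5.1863*b^4 + 14.2929*b^3 + 5.0284*b^2 - 19.3644*b - 4.9136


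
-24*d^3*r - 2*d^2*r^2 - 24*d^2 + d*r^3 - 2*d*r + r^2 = (-6*d + r)*(4*d + r)*(d*r + 1)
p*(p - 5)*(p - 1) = p^3 - 6*p^2 + 5*p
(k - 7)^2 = k^2 - 14*k + 49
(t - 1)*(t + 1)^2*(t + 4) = t^4 + 5*t^3 + 3*t^2 - 5*t - 4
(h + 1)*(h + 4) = h^2 + 5*h + 4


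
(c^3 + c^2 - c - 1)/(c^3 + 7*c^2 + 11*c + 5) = (c - 1)/(c + 5)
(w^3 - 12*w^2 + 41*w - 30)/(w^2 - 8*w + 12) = (w^2 - 6*w + 5)/(w - 2)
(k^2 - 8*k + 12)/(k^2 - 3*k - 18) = (k - 2)/(k + 3)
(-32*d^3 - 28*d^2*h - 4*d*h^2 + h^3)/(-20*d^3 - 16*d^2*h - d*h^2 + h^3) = (8*d - h)/(5*d - h)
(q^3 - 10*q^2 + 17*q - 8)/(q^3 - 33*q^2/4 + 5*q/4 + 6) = 4*(q - 1)/(4*q + 3)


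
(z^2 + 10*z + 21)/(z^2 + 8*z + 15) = (z + 7)/(z + 5)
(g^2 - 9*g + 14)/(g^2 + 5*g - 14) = (g - 7)/(g + 7)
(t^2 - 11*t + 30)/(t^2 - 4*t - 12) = (t - 5)/(t + 2)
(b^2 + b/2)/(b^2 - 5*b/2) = (2*b + 1)/(2*b - 5)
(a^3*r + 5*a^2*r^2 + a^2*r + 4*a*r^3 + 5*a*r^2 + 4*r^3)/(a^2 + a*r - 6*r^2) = r*(a^3 + 5*a^2*r + a^2 + 4*a*r^2 + 5*a*r + 4*r^2)/(a^2 + a*r - 6*r^2)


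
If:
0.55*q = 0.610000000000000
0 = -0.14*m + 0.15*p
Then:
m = 1.07142857142857*p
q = 1.11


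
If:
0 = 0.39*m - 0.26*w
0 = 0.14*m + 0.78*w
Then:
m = 0.00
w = 0.00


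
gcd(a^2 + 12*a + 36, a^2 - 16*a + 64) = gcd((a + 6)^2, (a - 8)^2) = 1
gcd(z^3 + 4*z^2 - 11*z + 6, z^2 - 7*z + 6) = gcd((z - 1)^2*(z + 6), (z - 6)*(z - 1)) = z - 1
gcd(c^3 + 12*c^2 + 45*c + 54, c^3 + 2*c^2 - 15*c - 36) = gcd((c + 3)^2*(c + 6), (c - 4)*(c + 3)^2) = c^2 + 6*c + 9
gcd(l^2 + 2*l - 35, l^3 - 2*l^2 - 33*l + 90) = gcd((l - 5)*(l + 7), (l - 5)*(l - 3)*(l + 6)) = l - 5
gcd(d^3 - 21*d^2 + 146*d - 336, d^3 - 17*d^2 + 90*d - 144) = d^2 - 14*d + 48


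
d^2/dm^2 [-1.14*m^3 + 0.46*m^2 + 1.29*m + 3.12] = 0.92 - 6.84*m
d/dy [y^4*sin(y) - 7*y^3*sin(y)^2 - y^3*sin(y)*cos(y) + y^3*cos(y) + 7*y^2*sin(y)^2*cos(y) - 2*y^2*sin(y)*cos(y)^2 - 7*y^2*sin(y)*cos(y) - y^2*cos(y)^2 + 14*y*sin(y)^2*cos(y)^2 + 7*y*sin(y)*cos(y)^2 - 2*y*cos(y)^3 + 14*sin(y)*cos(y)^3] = y^4*cos(y) + 3*y^3*sin(y) - 7*y^3*sin(2*y) - y^3*cos(2*y) - 7*y^2*sin(y)/4 - y^2*sin(2*y)/2 + 21*y^2*sin(3*y)/4 + 5*y^2*cos(y)/2 + 7*y^2*cos(2*y)/2 - 3*y^2*cos(3*y)/2 - 21*y^2/2 + y*sin(y)/2 - 7*y*sin(2*y) + y*sin(3*y)/2 + 7*y*sin(4*y) + 21*y*cos(y)/4 - y*cos(2*y) + 7*y*cos(3*y)/4 - y + 21*(1 - cos(2*y))^2/2 + 7*sin(y)/4 + 7*sin(3*y)/4 - 3*cos(y)/2 + 28*cos(2*y) - cos(3*y)/2 - 14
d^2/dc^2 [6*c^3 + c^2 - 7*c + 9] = 36*c + 2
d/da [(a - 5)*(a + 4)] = 2*a - 1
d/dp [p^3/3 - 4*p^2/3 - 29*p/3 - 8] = p^2 - 8*p/3 - 29/3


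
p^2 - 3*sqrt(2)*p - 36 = (p - 6*sqrt(2))*(p + 3*sqrt(2))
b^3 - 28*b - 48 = (b - 6)*(b + 2)*(b + 4)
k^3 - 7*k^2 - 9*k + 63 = (k - 7)*(k - 3)*(k + 3)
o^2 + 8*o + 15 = (o + 3)*(o + 5)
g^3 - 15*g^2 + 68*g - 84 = (g - 7)*(g - 6)*(g - 2)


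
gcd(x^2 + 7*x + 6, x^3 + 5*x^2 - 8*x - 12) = x^2 + 7*x + 6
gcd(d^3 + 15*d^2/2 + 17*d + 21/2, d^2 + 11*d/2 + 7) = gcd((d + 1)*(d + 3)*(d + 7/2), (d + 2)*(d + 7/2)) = d + 7/2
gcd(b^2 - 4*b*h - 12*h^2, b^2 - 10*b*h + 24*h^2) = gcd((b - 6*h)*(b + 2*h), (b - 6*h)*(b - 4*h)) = b - 6*h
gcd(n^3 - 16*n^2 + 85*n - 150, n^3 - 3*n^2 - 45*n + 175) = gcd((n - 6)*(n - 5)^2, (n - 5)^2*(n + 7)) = n^2 - 10*n + 25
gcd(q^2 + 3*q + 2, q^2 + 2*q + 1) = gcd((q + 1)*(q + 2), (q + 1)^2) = q + 1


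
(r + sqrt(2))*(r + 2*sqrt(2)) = r^2 + 3*sqrt(2)*r + 4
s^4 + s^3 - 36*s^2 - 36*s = s*(s - 6)*(s + 1)*(s + 6)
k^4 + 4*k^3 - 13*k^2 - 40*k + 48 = (k - 3)*(k - 1)*(k + 4)^2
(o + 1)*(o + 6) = o^2 + 7*o + 6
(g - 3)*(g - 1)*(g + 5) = g^3 + g^2 - 17*g + 15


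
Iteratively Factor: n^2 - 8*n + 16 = (n - 4)*(n - 4)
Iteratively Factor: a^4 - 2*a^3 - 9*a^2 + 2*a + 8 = (a + 1)*(a^3 - 3*a^2 - 6*a + 8) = (a - 1)*(a + 1)*(a^2 - 2*a - 8) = (a - 4)*(a - 1)*(a + 1)*(a + 2)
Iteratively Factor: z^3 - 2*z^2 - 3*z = (z + 1)*(z^2 - 3*z) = (z - 3)*(z + 1)*(z)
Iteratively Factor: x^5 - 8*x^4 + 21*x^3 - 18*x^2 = (x)*(x^4 - 8*x^3 + 21*x^2 - 18*x) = x*(x - 2)*(x^3 - 6*x^2 + 9*x) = x*(x - 3)*(x - 2)*(x^2 - 3*x) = x^2*(x - 3)*(x - 2)*(x - 3)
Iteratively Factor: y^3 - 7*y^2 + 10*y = (y)*(y^2 - 7*y + 10) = y*(y - 2)*(y - 5)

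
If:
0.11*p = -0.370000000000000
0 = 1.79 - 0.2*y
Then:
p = -3.36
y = 8.95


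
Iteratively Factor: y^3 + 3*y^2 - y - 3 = (y + 1)*(y^2 + 2*y - 3) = (y - 1)*(y + 1)*(y + 3)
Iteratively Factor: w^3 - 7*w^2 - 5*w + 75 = (w - 5)*(w^2 - 2*w - 15) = (w - 5)*(w + 3)*(w - 5)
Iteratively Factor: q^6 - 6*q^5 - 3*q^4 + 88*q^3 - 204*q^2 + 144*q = (q)*(q^5 - 6*q^4 - 3*q^3 + 88*q^2 - 204*q + 144) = q*(q - 2)*(q^4 - 4*q^3 - 11*q^2 + 66*q - 72) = q*(q - 3)*(q - 2)*(q^3 - q^2 - 14*q + 24) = q*(q - 3)*(q - 2)*(q + 4)*(q^2 - 5*q + 6) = q*(q - 3)^2*(q - 2)*(q + 4)*(q - 2)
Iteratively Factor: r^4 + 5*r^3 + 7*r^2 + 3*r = (r)*(r^3 + 5*r^2 + 7*r + 3) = r*(r + 1)*(r^2 + 4*r + 3) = r*(r + 1)^2*(r + 3)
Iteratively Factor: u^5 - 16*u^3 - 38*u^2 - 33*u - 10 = (u + 1)*(u^4 - u^3 - 15*u^2 - 23*u - 10) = (u + 1)^2*(u^3 - 2*u^2 - 13*u - 10) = (u + 1)^2*(u + 2)*(u^2 - 4*u - 5) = (u + 1)^3*(u + 2)*(u - 5)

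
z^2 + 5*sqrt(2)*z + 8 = (z + sqrt(2))*(z + 4*sqrt(2))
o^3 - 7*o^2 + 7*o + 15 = (o - 5)*(o - 3)*(o + 1)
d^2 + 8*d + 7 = (d + 1)*(d + 7)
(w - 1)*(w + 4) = w^2 + 3*w - 4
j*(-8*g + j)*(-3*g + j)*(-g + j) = -24*g^3*j + 35*g^2*j^2 - 12*g*j^3 + j^4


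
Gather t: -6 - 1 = -7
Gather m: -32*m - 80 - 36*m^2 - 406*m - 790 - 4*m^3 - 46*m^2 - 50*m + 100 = -4*m^3 - 82*m^2 - 488*m - 770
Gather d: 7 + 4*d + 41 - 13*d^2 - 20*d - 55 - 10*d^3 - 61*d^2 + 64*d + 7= -10*d^3 - 74*d^2 + 48*d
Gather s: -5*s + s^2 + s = s^2 - 4*s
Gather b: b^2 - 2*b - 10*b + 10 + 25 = b^2 - 12*b + 35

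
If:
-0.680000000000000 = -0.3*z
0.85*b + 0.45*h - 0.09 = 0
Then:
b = 0.105882352941176 - 0.529411764705882*h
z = 2.27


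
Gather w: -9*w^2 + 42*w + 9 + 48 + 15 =-9*w^2 + 42*w + 72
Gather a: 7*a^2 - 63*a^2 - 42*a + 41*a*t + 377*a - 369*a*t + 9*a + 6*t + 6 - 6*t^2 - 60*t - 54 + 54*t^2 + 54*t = -56*a^2 + a*(344 - 328*t) + 48*t^2 - 48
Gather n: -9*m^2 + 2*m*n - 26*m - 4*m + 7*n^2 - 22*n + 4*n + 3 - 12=-9*m^2 - 30*m + 7*n^2 + n*(2*m - 18) - 9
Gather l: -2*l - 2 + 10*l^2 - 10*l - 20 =10*l^2 - 12*l - 22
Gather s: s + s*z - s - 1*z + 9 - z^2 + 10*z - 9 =s*z - z^2 + 9*z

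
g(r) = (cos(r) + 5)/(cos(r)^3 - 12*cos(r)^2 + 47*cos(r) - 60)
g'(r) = (cos(r) + 5)*(3*sin(r)*cos(r)^2 - 24*sin(r)*cos(r) + 47*sin(r))/(cos(r)^3 - 12*cos(r)^2 + 47*cos(r) - 60)^2 - sin(r)/(cos(r)^3 - 12*cos(r)^2 + 47*cos(r) - 60) = (-237*cos(r) + 3*cos(2*r) + cos(3*r) + 593)*sin(r)/(2*(cos(r)^3 - 12*cos(r)^2 + 47*cos(r) - 60)^2)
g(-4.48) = -0.07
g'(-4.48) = 0.06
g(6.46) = -0.25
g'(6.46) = 0.05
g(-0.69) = -0.19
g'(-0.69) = -0.14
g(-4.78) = -0.09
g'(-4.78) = 0.09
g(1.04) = -0.14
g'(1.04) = 0.13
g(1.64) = -0.08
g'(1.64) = 0.08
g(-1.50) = -0.09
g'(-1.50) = -0.09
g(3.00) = -0.03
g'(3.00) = 0.00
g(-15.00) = -0.04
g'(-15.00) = -0.02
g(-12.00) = -0.21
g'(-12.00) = 0.13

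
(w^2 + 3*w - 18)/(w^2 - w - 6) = (w + 6)/(w + 2)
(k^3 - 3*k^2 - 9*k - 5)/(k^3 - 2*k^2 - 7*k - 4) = (k - 5)/(k - 4)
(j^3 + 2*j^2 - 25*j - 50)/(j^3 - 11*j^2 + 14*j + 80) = (j + 5)/(j - 8)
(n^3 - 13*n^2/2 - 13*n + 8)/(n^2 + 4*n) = (n^3 - 13*n^2/2 - 13*n + 8)/(n*(n + 4))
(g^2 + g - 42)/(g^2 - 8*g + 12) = (g + 7)/(g - 2)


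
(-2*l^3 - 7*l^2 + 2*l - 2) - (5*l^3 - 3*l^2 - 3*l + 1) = -7*l^3 - 4*l^2 + 5*l - 3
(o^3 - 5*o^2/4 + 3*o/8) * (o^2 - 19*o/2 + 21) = o^5 - 43*o^4/4 + 133*o^3/4 - 477*o^2/16 + 63*o/8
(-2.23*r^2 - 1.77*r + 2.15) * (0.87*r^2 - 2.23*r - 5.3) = -1.9401*r^4 + 3.433*r^3 + 17.6366*r^2 + 4.5865*r - 11.395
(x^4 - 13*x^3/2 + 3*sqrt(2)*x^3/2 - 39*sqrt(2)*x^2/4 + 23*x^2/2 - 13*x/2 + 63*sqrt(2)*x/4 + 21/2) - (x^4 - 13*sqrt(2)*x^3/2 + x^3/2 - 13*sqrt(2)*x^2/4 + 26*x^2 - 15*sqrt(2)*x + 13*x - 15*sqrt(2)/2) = -7*x^3 + 8*sqrt(2)*x^3 - 29*x^2/2 - 13*sqrt(2)*x^2/2 - 39*x/2 + 123*sqrt(2)*x/4 + 21/2 + 15*sqrt(2)/2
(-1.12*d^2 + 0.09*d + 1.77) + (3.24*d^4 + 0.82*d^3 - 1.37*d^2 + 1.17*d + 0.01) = 3.24*d^4 + 0.82*d^3 - 2.49*d^2 + 1.26*d + 1.78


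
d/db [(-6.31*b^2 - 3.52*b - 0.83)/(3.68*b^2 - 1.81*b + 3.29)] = (24.3747*b^2 - 35.411*b - 13.0831)/(13.5424*b^4 - 13.3216*b^3 + 27.4905*b^2 - 11.9098*b + 10.8241)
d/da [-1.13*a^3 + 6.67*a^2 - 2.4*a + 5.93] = -3.39*a^2 + 13.34*a - 2.4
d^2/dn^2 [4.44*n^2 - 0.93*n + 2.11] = 8.88000000000000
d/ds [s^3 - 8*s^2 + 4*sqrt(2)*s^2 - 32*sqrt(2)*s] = 3*s^2 - 16*s + 8*sqrt(2)*s - 32*sqrt(2)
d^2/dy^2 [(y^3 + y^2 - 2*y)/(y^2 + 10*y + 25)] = 18*(7*y + 5)/(y^4 + 20*y^3 + 150*y^2 + 500*y + 625)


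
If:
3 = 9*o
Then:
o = 1/3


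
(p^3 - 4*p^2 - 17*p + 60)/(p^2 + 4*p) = p - 8 + 15/p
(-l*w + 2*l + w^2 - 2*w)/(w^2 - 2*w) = (-l + w)/w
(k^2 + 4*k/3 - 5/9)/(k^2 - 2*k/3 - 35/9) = (3*k - 1)/(3*k - 7)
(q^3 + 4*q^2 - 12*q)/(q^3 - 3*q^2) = (q^2 + 4*q - 12)/(q*(q - 3))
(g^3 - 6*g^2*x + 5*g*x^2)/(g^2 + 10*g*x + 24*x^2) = g*(g^2 - 6*g*x + 5*x^2)/(g^2 + 10*g*x + 24*x^2)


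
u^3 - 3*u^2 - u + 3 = (u - 3)*(u - 1)*(u + 1)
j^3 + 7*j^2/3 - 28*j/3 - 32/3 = (j - 8/3)*(j + 1)*(j + 4)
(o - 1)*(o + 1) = o^2 - 1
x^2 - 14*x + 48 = (x - 8)*(x - 6)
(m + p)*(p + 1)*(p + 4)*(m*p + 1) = m^2*p^3 + 5*m^2*p^2 + 4*m^2*p + m*p^4 + 5*m*p^3 + 5*m*p^2 + 5*m*p + 4*m + p^3 + 5*p^2 + 4*p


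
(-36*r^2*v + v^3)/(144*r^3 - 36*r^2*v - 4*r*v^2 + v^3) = -v/(4*r - v)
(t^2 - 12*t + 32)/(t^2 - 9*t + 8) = (t - 4)/(t - 1)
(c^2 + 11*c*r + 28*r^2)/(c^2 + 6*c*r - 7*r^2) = (-c - 4*r)/(-c + r)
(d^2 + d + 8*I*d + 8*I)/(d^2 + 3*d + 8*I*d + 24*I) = (d + 1)/(d + 3)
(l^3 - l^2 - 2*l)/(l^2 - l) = (l^2 - l - 2)/(l - 1)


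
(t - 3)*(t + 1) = t^2 - 2*t - 3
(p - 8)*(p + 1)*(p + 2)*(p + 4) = p^4 - p^3 - 42*p^2 - 104*p - 64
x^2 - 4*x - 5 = (x - 5)*(x + 1)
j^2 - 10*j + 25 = (j - 5)^2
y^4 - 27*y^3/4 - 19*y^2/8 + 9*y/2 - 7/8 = (y - 7)*(y - 1/2)*(y - 1/4)*(y + 1)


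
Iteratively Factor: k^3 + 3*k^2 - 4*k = (k)*(k^2 + 3*k - 4) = k*(k + 4)*(k - 1)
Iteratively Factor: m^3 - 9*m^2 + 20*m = (m - 5)*(m^2 - 4*m) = m*(m - 5)*(m - 4)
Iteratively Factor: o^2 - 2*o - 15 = (o - 5)*(o + 3)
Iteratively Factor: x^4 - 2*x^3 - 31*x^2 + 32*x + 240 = (x + 4)*(x^3 - 6*x^2 - 7*x + 60) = (x - 5)*(x + 4)*(x^2 - x - 12) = (x - 5)*(x - 4)*(x + 4)*(x + 3)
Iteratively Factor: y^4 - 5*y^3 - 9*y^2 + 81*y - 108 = (y - 3)*(y^3 - 2*y^2 - 15*y + 36) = (y - 3)^2*(y^2 + y - 12) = (y - 3)^2*(y + 4)*(y - 3)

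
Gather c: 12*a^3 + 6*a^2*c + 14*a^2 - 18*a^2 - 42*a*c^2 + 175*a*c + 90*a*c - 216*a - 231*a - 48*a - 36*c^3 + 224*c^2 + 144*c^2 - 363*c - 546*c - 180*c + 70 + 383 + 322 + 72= 12*a^3 - 4*a^2 - 495*a - 36*c^3 + c^2*(368 - 42*a) + c*(6*a^2 + 265*a - 1089) + 847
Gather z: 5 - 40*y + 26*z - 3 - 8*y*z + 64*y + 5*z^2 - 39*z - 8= 24*y + 5*z^2 + z*(-8*y - 13) - 6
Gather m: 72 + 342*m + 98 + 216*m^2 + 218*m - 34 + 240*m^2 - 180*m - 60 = 456*m^2 + 380*m + 76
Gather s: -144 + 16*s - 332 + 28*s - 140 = 44*s - 616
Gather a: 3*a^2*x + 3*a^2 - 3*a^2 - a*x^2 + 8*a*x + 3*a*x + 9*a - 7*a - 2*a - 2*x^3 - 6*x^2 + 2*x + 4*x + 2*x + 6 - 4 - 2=3*a^2*x + a*(-x^2 + 11*x) - 2*x^3 - 6*x^2 + 8*x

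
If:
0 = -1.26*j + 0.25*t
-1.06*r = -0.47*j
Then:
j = 0.198412698412698*t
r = 0.0879754417490267*t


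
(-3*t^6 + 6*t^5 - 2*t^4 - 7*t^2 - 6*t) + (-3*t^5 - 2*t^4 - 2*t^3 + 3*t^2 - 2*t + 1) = -3*t^6 + 3*t^5 - 4*t^4 - 2*t^3 - 4*t^2 - 8*t + 1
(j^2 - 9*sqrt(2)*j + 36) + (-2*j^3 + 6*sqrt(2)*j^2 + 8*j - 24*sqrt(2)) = -2*j^3 + j^2 + 6*sqrt(2)*j^2 - 9*sqrt(2)*j + 8*j - 24*sqrt(2) + 36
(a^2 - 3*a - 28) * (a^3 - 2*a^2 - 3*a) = a^5 - 5*a^4 - 25*a^3 + 65*a^2 + 84*a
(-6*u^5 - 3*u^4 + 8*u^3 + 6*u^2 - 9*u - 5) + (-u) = -6*u^5 - 3*u^4 + 8*u^3 + 6*u^2 - 10*u - 5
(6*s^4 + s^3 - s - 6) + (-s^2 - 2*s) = 6*s^4 + s^3 - s^2 - 3*s - 6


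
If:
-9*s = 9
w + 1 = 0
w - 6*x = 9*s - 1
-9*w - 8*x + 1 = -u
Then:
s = -1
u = 2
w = -1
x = 3/2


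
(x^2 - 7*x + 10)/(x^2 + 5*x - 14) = (x - 5)/(x + 7)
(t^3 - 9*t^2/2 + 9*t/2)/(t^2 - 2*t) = (2*t^2 - 9*t + 9)/(2*(t - 2))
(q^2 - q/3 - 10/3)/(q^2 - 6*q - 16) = (-3*q^2 + q + 10)/(3*(-q^2 + 6*q + 16))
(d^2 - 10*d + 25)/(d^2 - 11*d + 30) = (d - 5)/(d - 6)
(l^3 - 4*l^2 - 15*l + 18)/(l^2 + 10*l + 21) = (l^2 - 7*l + 6)/(l + 7)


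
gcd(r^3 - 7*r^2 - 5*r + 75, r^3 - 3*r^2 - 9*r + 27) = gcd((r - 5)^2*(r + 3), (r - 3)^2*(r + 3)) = r + 3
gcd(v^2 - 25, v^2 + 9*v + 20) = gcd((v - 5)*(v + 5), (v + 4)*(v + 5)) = v + 5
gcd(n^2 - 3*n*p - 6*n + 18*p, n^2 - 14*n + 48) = n - 6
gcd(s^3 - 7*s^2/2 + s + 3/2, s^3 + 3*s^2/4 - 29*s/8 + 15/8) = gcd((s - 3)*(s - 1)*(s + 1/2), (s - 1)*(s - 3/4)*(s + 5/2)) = s - 1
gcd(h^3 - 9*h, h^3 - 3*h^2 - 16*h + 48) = h - 3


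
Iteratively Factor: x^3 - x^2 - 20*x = (x + 4)*(x^2 - 5*x) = (x - 5)*(x + 4)*(x)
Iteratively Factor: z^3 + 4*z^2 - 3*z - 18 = (z + 3)*(z^2 + z - 6) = (z - 2)*(z + 3)*(z + 3)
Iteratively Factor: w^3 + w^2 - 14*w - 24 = (w + 2)*(w^2 - w - 12) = (w - 4)*(w + 2)*(w + 3)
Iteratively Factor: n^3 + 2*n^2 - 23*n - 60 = (n + 3)*(n^2 - n - 20) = (n - 5)*(n + 3)*(n + 4)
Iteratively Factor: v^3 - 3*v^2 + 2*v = (v - 1)*(v^2 - 2*v) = v*(v - 1)*(v - 2)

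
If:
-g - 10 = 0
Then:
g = -10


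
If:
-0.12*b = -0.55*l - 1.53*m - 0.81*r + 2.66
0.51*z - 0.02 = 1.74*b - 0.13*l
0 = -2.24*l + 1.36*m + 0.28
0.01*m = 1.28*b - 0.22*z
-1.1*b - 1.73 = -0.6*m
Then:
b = -0.12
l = 1.74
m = 2.67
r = -2.96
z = -0.81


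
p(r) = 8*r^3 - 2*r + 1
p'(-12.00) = 3454.00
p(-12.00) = -13799.00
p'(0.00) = -2.00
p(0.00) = 1.00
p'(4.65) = 516.94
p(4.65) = 796.06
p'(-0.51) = 4.24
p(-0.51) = 0.96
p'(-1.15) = 29.74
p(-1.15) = -8.87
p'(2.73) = 176.87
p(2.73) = 158.31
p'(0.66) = 8.45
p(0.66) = 1.98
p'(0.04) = -1.96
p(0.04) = 0.92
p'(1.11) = 27.57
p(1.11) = 9.72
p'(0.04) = -1.96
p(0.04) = 0.92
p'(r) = 24*r^2 - 2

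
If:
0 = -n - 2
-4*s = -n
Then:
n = -2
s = -1/2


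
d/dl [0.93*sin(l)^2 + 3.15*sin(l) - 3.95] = (1.86*sin(l) + 3.15)*cos(l)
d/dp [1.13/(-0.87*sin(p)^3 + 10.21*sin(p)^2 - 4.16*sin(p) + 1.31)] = (2.9493*sin(p)^2 - 23.0746*sin(p) + 4.7008)*cos(p)/(0.87*sin(p)^3 - 10.21*sin(p)^2 + 4.16*sin(p) - 1.31)^2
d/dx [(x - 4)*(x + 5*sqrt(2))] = 2*x - 4 + 5*sqrt(2)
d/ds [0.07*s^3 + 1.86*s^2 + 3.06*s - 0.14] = 0.21*s^2 + 3.72*s + 3.06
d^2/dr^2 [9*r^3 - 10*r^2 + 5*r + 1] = 54*r - 20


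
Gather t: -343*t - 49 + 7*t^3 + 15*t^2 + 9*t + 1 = 7*t^3 + 15*t^2 - 334*t - 48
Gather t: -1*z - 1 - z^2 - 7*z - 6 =-z^2 - 8*z - 7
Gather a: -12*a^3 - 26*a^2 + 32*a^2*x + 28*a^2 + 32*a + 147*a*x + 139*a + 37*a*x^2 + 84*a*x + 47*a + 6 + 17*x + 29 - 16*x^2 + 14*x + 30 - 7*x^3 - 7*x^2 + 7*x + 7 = -12*a^3 + a^2*(32*x + 2) + a*(37*x^2 + 231*x + 218) - 7*x^3 - 23*x^2 + 38*x + 72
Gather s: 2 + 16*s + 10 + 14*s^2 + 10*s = 14*s^2 + 26*s + 12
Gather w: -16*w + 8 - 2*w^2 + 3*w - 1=-2*w^2 - 13*w + 7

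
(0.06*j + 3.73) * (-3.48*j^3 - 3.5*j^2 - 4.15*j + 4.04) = -0.2088*j^4 - 13.1904*j^3 - 13.304*j^2 - 15.2371*j + 15.0692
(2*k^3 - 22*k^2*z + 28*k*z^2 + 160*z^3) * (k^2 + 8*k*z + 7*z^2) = 2*k^5 - 6*k^4*z - 134*k^3*z^2 + 230*k^2*z^3 + 1476*k*z^4 + 1120*z^5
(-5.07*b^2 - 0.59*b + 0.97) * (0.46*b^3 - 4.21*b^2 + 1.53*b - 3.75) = -2.3322*b^5 + 21.0733*b^4 - 4.827*b^3 + 14.0261*b^2 + 3.6966*b - 3.6375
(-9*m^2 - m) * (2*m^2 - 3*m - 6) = -18*m^4 + 25*m^3 + 57*m^2 + 6*m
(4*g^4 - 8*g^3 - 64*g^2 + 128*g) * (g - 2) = 4*g^5 - 16*g^4 - 48*g^3 + 256*g^2 - 256*g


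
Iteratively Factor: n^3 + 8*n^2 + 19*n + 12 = (n + 1)*(n^2 + 7*n + 12) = (n + 1)*(n + 3)*(n + 4)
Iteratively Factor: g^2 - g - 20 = (g + 4)*(g - 5)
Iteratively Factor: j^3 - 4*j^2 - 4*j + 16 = (j - 4)*(j^2 - 4) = (j - 4)*(j + 2)*(j - 2)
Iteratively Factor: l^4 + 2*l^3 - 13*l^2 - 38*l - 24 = (l + 2)*(l^3 - 13*l - 12) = (l - 4)*(l + 2)*(l^2 + 4*l + 3) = (l - 4)*(l + 1)*(l + 2)*(l + 3)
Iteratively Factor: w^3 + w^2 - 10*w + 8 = (w + 4)*(w^2 - 3*w + 2) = (w - 2)*(w + 4)*(w - 1)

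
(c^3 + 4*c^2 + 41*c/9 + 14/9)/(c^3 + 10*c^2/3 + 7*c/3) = (c + 2/3)/c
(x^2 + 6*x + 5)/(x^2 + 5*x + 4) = (x + 5)/(x + 4)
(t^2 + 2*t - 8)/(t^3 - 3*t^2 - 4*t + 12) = (t + 4)/(t^2 - t - 6)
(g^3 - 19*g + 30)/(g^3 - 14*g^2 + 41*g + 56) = (g^3 - 19*g + 30)/(g^3 - 14*g^2 + 41*g + 56)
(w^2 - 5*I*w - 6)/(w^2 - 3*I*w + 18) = (w^2 - 5*I*w - 6)/(w^2 - 3*I*w + 18)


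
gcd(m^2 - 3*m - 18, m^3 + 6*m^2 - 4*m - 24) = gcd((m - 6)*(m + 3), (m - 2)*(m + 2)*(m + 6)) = 1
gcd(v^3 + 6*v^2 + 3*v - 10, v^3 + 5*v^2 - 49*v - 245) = v + 5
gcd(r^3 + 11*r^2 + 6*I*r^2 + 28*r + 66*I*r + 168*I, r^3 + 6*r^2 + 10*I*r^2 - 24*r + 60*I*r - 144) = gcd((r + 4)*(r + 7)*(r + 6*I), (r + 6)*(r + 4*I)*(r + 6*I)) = r + 6*I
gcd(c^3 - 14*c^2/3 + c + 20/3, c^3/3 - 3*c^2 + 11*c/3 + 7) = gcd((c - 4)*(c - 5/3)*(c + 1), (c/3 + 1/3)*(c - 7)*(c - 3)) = c + 1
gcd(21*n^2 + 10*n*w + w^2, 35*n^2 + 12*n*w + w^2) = 7*n + w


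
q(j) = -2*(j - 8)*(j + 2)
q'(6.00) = -12.00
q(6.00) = 32.00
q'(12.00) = -36.00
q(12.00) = -112.00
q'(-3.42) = 25.68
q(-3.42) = -32.43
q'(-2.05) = 20.20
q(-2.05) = -1.00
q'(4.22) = -4.88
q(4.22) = 47.02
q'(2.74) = 1.04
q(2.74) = 49.86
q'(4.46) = -5.84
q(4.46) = 45.74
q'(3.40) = -1.60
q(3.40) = 49.68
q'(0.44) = 10.24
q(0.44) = 36.89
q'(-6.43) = 37.72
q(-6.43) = -127.85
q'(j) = 12 - 4*j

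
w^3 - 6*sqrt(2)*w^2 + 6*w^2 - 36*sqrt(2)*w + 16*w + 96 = (w + 6)*(w - 4*sqrt(2))*(w - 2*sqrt(2))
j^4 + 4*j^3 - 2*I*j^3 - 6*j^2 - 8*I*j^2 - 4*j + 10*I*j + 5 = (j - 1)*(j + 5)*(j - I)^2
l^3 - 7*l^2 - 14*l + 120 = (l - 6)*(l - 5)*(l + 4)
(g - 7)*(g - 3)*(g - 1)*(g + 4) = g^4 - 7*g^3 - 13*g^2 + 103*g - 84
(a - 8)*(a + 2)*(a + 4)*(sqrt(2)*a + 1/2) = sqrt(2)*a^4 - 2*sqrt(2)*a^3 + a^3/2 - 40*sqrt(2)*a^2 - a^2 - 64*sqrt(2)*a - 20*a - 32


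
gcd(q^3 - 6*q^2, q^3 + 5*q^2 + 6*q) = q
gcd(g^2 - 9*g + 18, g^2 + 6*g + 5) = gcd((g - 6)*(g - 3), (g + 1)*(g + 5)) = 1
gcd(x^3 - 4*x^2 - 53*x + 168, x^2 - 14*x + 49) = 1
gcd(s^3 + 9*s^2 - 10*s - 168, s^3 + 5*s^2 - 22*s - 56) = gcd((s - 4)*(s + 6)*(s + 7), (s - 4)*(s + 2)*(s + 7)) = s^2 + 3*s - 28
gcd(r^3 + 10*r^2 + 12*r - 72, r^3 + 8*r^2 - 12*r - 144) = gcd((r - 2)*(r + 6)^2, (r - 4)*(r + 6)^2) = r^2 + 12*r + 36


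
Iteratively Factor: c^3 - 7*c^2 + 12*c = (c - 3)*(c^2 - 4*c) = c*(c - 3)*(c - 4)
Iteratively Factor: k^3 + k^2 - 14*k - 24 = (k + 3)*(k^2 - 2*k - 8) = (k + 2)*(k + 3)*(k - 4)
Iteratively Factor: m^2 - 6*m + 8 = (m - 4)*(m - 2)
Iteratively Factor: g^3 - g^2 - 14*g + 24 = (g - 3)*(g^2 + 2*g - 8) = (g - 3)*(g - 2)*(g + 4)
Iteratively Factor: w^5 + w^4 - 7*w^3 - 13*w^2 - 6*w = (w + 2)*(w^4 - w^3 - 5*w^2 - 3*w) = (w + 1)*(w + 2)*(w^3 - 2*w^2 - 3*w) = (w - 3)*(w + 1)*(w + 2)*(w^2 + w) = (w - 3)*(w + 1)^2*(w + 2)*(w)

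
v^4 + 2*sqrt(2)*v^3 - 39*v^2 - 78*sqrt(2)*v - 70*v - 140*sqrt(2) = (v - 7)*(v + 2)*(v + 5)*(v + 2*sqrt(2))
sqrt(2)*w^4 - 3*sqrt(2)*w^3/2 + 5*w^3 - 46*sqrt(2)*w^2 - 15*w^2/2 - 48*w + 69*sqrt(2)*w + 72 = (w - 3/2)*(w - 4*sqrt(2))*(w + 6*sqrt(2))*(sqrt(2)*w + 1)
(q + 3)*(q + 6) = q^2 + 9*q + 18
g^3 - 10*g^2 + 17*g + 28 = (g - 7)*(g - 4)*(g + 1)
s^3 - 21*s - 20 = (s - 5)*(s + 1)*(s + 4)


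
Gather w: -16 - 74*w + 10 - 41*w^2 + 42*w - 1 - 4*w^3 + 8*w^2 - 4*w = -4*w^3 - 33*w^2 - 36*w - 7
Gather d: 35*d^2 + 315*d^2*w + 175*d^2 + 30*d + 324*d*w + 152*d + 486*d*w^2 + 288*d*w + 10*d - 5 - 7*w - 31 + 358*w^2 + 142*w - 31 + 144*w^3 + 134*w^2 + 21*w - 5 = d^2*(315*w + 210) + d*(486*w^2 + 612*w + 192) + 144*w^3 + 492*w^2 + 156*w - 72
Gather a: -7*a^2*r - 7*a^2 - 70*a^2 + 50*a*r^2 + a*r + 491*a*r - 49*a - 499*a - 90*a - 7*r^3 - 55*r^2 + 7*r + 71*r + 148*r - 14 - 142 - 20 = a^2*(-7*r - 77) + a*(50*r^2 + 492*r - 638) - 7*r^3 - 55*r^2 + 226*r - 176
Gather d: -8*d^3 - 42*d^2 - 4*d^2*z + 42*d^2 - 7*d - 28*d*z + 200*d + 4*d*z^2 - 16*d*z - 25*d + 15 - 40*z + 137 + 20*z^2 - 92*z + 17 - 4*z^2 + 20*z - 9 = -8*d^3 - 4*d^2*z + d*(4*z^2 - 44*z + 168) + 16*z^2 - 112*z + 160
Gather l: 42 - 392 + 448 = 98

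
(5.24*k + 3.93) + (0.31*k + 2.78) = 5.55*k + 6.71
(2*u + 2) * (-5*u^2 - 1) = -10*u^3 - 10*u^2 - 2*u - 2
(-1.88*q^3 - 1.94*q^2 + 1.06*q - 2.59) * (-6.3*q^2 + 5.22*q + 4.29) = 11.844*q^5 + 2.4084*q^4 - 24.87*q^3 + 13.5276*q^2 - 8.9724*q - 11.1111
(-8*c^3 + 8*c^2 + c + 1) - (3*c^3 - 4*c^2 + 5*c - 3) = -11*c^3 + 12*c^2 - 4*c + 4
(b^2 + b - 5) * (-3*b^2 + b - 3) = -3*b^4 - 2*b^3 + 13*b^2 - 8*b + 15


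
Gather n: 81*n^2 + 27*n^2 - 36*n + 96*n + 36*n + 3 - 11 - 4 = 108*n^2 + 96*n - 12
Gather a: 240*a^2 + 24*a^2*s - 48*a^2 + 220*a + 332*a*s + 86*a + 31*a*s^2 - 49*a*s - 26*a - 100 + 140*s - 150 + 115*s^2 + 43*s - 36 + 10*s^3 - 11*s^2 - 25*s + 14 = a^2*(24*s + 192) + a*(31*s^2 + 283*s + 280) + 10*s^3 + 104*s^2 + 158*s - 272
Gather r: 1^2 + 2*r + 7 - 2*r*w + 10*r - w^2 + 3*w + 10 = r*(12 - 2*w) - w^2 + 3*w + 18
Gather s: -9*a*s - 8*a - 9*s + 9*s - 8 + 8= -9*a*s - 8*a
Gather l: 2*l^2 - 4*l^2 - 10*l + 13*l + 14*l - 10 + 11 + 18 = -2*l^2 + 17*l + 19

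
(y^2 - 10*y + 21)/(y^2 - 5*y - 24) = (-y^2 + 10*y - 21)/(-y^2 + 5*y + 24)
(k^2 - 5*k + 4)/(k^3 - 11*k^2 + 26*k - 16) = (k - 4)/(k^2 - 10*k + 16)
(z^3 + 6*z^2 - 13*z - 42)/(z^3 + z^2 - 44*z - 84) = (z^2 + 4*z - 21)/(z^2 - z - 42)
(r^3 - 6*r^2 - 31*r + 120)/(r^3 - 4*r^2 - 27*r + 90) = (r - 8)/(r - 6)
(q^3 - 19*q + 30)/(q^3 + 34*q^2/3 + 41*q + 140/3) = 3*(q^2 - 5*q + 6)/(3*q^2 + 19*q + 28)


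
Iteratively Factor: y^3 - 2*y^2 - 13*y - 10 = (y + 2)*(y^2 - 4*y - 5) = (y - 5)*(y + 2)*(y + 1)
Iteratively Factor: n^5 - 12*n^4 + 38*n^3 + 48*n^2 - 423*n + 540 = (n + 3)*(n^4 - 15*n^3 + 83*n^2 - 201*n + 180) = (n - 3)*(n + 3)*(n^3 - 12*n^2 + 47*n - 60) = (n - 5)*(n - 3)*(n + 3)*(n^2 - 7*n + 12) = (n - 5)*(n - 4)*(n - 3)*(n + 3)*(n - 3)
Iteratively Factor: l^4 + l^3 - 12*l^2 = (l)*(l^3 + l^2 - 12*l) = l^2*(l^2 + l - 12) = l^2*(l + 4)*(l - 3)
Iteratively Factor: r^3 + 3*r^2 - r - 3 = (r - 1)*(r^2 + 4*r + 3) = (r - 1)*(r + 1)*(r + 3)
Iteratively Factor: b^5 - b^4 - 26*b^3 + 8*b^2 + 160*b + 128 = (b - 4)*(b^4 + 3*b^3 - 14*b^2 - 48*b - 32) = (b - 4)*(b + 4)*(b^3 - b^2 - 10*b - 8) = (b - 4)*(b + 1)*(b + 4)*(b^2 - 2*b - 8) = (b - 4)*(b + 1)*(b + 2)*(b + 4)*(b - 4)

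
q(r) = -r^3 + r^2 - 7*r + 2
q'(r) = -3*r^2 + 2*r - 7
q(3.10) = -39.88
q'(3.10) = -29.63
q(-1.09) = 12.11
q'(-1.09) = -12.74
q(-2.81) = 51.75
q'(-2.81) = -36.31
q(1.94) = -15.12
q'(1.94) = -14.41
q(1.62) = -10.97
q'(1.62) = -11.63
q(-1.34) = 15.58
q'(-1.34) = -15.07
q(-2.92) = 55.86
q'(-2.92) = -38.42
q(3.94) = -71.22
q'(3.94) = -45.69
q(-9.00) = 875.00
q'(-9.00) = -268.00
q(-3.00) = 59.00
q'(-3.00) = -40.00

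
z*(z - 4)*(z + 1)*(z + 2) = z^4 - z^3 - 10*z^2 - 8*z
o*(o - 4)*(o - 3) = o^3 - 7*o^2 + 12*o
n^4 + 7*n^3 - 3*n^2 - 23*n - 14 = (n - 2)*(n + 1)^2*(n + 7)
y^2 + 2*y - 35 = (y - 5)*(y + 7)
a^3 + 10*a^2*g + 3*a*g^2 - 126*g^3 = (a - 3*g)*(a + 6*g)*(a + 7*g)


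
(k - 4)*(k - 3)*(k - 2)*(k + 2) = k^4 - 7*k^3 + 8*k^2 + 28*k - 48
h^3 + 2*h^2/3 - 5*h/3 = h*(h - 1)*(h + 5/3)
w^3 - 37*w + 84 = (w - 4)*(w - 3)*(w + 7)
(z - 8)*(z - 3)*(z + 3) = z^3 - 8*z^2 - 9*z + 72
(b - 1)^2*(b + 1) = b^3 - b^2 - b + 1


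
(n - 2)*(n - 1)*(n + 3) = n^3 - 7*n + 6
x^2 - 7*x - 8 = (x - 8)*(x + 1)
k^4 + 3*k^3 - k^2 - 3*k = k*(k - 1)*(k + 1)*(k + 3)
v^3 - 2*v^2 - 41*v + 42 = (v - 7)*(v - 1)*(v + 6)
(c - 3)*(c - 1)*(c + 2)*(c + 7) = c^4 + 5*c^3 - 19*c^2 - 29*c + 42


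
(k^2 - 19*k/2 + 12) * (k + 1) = k^3 - 17*k^2/2 + 5*k/2 + 12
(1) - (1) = 0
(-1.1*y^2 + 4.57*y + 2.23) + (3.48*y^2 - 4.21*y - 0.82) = 2.38*y^2 + 0.36*y + 1.41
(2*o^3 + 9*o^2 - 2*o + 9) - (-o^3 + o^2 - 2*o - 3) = 3*o^3 + 8*o^2 + 12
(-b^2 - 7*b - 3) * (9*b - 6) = -9*b^3 - 57*b^2 + 15*b + 18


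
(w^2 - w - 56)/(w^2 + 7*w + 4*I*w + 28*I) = (w - 8)/(w + 4*I)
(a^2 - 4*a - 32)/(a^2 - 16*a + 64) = (a + 4)/(a - 8)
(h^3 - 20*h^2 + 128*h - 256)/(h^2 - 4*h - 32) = (h^2 - 12*h + 32)/(h + 4)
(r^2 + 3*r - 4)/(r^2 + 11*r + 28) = (r - 1)/(r + 7)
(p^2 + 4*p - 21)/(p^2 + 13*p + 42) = (p - 3)/(p + 6)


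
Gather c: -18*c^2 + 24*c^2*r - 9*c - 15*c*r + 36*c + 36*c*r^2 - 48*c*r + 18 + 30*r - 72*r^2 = c^2*(24*r - 18) + c*(36*r^2 - 63*r + 27) - 72*r^2 + 30*r + 18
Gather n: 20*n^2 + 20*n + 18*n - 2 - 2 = 20*n^2 + 38*n - 4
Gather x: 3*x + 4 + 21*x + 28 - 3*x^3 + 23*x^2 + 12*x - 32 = -3*x^3 + 23*x^2 + 36*x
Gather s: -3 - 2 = -5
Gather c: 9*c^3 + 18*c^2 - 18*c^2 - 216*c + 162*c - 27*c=9*c^3 - 81*c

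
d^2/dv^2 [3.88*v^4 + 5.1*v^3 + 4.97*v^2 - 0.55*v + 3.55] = 46.56*v^2 + 30.6*v + 9.94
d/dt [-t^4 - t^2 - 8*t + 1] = -4*t^3 - 2*t - 8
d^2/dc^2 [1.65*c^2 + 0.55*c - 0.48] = 3.30000000000000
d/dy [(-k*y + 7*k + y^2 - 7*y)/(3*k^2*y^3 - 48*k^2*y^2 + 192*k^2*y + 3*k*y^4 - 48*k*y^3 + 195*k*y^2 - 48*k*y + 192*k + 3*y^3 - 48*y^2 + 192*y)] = ((-k + 2*y - 7)*(k^2*y^3 - 16*k^2*y^2 + 64*k^2*y + k*y^4 - 16*k*y^3 + 65*k*y^2 - 16*k*y + 64*k + y^3 - 16*y^2 + 64*y) + (k*y - 7*k - y^2 + 7*y)*(3*k^2*y^2 - 32*k^2*y + 64*k^2 + 4*k*y^3 - 48*k*y^2 + 130*k*y - 16*k + 3*y^2 - 32*y + 64))/(3*(k^2*y^3 - 16*k^2*y^2 + 64*k^2*y + k*y^4 - 16*k*y^3 + 65*k*y^2 - 16*k*y + 64*k + y^3 - 16*y^2 + 64*y)^2)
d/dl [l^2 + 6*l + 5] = 2*l + 6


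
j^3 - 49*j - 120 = (j - 8)*(j + 3)*(j + 5)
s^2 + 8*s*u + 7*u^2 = (s + u)*(s + 7*u)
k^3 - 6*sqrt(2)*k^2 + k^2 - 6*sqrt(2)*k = k*(k + 1)*(k - 6*sqrt(2))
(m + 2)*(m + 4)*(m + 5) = m^3 + 11*m^2 + 38*m + 40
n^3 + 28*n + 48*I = (n - 6*I)*(n + 2*I)*(n + 4*I)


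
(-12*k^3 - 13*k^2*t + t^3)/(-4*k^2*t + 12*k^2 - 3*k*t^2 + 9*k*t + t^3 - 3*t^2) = (3*k + t)/(t - 3)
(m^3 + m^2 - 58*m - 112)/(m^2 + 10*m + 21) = (m^2 - 6*m - 16)/(m + 3)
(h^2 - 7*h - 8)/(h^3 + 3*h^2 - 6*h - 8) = (h - 8)/(h^2 + 2*h - 8)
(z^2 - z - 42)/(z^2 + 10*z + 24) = (z - 7)/(z + 4)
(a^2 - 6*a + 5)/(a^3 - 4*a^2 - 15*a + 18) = (a - 5)/(a^2 - 3*a - 18)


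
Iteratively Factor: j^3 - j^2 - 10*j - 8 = (j + 1)*(j^2 - 2*j - 8) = (j - 4)*(j + 1)*(j + 2)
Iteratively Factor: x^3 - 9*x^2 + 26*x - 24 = (x - 2)*(x^2 - 7*x + 12) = (x - 4)*(x - 2)*(x - 3)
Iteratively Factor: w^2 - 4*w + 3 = (w - 3)*(w - 1)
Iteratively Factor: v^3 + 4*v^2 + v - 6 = (v + 2)*(v^2 + 2*v - 3) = (v + 2)*(v + 3)*(v - 1)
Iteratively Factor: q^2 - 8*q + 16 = (q - 4)*(q - 4)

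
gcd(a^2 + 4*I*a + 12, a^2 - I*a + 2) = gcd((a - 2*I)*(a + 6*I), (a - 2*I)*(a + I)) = a - 2*I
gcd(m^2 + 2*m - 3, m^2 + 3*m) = m + 3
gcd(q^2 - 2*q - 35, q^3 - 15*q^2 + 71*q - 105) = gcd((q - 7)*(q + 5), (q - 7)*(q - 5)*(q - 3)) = q - 7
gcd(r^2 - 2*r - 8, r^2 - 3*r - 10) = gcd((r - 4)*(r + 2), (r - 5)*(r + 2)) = r + 2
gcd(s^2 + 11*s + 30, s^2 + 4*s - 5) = s + 5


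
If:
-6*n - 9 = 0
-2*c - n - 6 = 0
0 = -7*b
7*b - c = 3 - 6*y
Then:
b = 0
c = -9/4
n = -3/2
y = 1/8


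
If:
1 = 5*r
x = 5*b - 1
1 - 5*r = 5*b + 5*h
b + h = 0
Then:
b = x/5 + 1/5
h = -x/5 - 1/5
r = 1/5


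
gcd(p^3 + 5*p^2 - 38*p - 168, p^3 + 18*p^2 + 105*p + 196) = p^2 + 11*p + 28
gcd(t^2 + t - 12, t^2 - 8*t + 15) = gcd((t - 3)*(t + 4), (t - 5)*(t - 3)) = t - 3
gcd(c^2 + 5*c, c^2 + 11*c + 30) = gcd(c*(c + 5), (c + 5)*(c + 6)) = c + 5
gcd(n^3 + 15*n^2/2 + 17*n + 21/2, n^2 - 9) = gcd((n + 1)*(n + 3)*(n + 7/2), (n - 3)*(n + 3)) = n + 3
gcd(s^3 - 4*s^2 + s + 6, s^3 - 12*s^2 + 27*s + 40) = s + 1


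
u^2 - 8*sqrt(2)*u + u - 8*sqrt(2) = (u + 1)*(u - 8*sqrt(2))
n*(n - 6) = n^2 - 6*n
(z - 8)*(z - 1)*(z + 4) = z^3 - 5*z^2 - 28*z + 32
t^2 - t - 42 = (t - 7)*(t + 6)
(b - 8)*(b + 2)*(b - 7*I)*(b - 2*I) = b^4 - 6*b^3 - 9*I*b^3 - 30*b^2 + 54*I*b^2 + 84*b + 144*I*b + 224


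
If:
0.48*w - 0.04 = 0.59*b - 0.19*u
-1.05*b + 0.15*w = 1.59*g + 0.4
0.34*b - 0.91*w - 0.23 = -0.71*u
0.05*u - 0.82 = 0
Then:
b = 22.15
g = -12.92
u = 16.40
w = 20.82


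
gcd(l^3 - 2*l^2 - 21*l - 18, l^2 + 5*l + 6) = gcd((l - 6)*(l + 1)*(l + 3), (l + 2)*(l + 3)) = l + 3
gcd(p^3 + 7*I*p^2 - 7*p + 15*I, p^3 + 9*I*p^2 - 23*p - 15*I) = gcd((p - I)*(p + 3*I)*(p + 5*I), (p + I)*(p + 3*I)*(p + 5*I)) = p^2 + 8*I*p - 15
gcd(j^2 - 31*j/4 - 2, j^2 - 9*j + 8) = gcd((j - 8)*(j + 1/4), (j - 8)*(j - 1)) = j - 8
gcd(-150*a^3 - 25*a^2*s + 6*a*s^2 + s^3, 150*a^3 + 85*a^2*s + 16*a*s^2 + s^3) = 30*a^2 + 11*a*s + s^2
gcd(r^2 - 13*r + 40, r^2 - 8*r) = r - 8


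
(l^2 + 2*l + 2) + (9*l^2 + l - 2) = 10*l^2 + 3*l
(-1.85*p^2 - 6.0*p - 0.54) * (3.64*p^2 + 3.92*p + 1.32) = -6.734*p^4 - 29.092*p^3 - 27.9276*p^2 - 10.0368*p - 0.7128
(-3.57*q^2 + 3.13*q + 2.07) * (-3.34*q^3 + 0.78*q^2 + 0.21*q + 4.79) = 11.9238*q^5 - 13.2388*q^4 - 5.2221*q^3 - 14.8284*q^2 + 15.4274*q + 9.9153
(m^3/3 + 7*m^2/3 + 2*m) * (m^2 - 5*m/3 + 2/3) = m^5/3 + 16*m^4/9 - 5*m^3/3 - 16*m^2/9 + 4*m/3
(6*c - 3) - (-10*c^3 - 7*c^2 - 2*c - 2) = 10*c^3 + 7*c^2 + 8*c - 1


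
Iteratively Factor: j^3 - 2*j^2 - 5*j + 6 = (j - 1)*(j^2 - j - 6) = (j - 3)*(j - 1)*(j + 2)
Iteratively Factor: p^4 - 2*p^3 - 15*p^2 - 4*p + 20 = (p - 5)*(p^3 + 3*p^2 - 4) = (p - 5)*(p - 1)*(p^2 + 4*p + 4) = (p - 5)*(p - 1)*(p + 2)*(p + 2)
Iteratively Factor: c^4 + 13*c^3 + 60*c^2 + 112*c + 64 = (c + 4)*(c^3 + 9*c^2 + 24*c + 16) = (c + 1)*(c + 4)*(c^2 + 8*c + 16) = (c + 1)*(c + 4)^2*(c + 4)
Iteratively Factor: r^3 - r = (r)*(r^2 - 1) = r*(r + 1)*(r - 1)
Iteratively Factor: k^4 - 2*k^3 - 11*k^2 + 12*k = (k - 1)*(k^3 - k^2 - 12*k) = k*(k - 1)*(k^2 - k - 12) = k*(k - 1)*(k + 3)*(k - 4)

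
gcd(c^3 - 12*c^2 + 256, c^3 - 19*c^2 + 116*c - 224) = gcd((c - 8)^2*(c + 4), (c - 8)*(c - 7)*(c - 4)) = c - 8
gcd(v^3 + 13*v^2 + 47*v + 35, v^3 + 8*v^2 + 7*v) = v^2 + 8*v + 7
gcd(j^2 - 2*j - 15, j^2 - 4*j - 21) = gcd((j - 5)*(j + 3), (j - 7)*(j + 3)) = j + 3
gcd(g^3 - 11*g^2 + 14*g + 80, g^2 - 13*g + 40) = g^2 - 13*g + 40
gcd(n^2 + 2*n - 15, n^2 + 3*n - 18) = n - 3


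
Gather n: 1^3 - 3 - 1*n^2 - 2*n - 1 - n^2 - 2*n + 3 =-2*n^2 - 4*n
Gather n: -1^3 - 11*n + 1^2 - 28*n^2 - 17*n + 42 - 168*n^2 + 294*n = -196*n^2 + 266*n + 42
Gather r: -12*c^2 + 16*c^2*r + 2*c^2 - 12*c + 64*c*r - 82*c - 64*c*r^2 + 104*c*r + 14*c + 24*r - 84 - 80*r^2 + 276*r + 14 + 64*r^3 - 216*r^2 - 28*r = -10*c^2 - 80*c + 64*r^3 + r^2*(-64*c - 296) + r*(16*c^2 + 168*c + 272) - 70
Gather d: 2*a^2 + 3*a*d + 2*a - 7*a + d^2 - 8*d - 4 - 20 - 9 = 2*a^2 - 5*a + d^2 + d*(3*a - 8) - 33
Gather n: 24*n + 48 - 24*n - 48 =0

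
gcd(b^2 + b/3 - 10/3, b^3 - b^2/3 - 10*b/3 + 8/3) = b + 2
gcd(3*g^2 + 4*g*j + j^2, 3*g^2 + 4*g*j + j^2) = 3*g^2 + 4*g*j + j^2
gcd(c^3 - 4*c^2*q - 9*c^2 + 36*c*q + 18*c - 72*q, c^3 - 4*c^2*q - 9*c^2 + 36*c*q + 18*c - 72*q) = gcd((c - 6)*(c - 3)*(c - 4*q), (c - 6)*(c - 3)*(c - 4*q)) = -c^3 + 4*c^2*q + 9*c^2 - 36*c*q - 18*c + 72*q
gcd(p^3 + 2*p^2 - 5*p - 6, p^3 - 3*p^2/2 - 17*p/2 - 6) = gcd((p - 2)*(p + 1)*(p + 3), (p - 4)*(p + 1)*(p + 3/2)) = p + 1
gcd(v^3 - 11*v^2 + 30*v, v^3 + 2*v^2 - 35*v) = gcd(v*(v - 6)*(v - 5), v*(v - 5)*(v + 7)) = v^2 - 5*v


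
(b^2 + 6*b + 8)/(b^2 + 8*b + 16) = (b + 2)/(b + 4)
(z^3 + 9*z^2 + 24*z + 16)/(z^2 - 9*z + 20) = (z^3 + 9*z^2 + 24*z + 16)/(z^2 - 9*z + 20)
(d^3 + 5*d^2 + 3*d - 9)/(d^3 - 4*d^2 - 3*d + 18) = (d^3 + 5*d^2 + 3*d - 9)/(d^3 - 4*d^2 - 3*d + 18)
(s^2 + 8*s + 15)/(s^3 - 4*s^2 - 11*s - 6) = (s^2 + 8*s + 15)/(s^3 - 4*s^2 - 11*s - 6)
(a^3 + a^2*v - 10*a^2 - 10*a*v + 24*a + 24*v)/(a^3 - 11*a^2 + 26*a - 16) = (a^3 + a^2*v - 10*a^2 - 10*a*v + 24*a + 24*v)/(a^3 - 11*a^2 + 26*a - 16)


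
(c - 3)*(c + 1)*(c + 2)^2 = c^4 + 2*c^3 - 7*c^2 - 20*c - 12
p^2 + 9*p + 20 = (p + 4)*(p + 5)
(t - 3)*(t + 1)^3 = t^4 - 6*t^2 - 8*t - 3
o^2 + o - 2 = (o - 1)*(o + 2)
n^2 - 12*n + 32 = (n - 8)*(n - 4)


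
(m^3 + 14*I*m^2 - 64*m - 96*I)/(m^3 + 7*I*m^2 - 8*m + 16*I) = (m + 6*I)/(m - I)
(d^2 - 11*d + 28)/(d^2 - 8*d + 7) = (d - 4)/(d - 1)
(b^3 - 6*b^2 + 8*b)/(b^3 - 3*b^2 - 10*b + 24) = b/(b + 3)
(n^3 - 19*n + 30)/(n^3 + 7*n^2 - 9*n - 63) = (n^2 + 3*n - 10)/(n^2 + 10*n + 21)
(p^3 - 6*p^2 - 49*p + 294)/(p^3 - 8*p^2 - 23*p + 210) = (p + 7)/(p + 5)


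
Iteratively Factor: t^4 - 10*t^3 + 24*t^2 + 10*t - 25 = (t - 1)*(t^3 - 9*t^2 + 15*t + 25) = (t - 5)*(t - 1)*(t^2 - 4*t - 5) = (t - 5)*(t - 1)*(t + 1)*(t - 5)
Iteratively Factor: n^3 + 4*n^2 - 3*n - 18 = (n + 3)*(n^2 + n - 6) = (n - 2)*(n + 3)*(n + 3)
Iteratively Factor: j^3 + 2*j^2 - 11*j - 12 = (j + 1)*(j^2 + j - 12) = (j - 3)*(j + 1)*(j + 4)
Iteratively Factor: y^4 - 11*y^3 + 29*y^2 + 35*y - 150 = (y - 3)*(y^3 - 8*y^2 + 5*y + 50) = (y - 5)*(y - 3)*(y^2 - 3*y - 10) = (y - 5)^2*(y - 3)*(y + 2)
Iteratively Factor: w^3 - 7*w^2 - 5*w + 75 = (w + 3)*(w^2 - 10*w + 25) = (w - 5)*(w + 3)*(w - 5)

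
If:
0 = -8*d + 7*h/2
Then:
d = 7*h/16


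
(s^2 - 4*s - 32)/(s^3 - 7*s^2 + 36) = (s^2 - 4*s - 32)/(s^3 - 7*s^2 + 36)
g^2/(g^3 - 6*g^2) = 1/(g - 6)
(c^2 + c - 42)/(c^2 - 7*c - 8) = (-c^2 - c + 42)/(-c^2 + 7*c + 8)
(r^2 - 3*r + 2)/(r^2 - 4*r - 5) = (-r^2 + 3*r - 2)/(-r^2 + 4*r + 5)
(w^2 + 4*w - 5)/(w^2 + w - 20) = (w - 1)/(w - 4)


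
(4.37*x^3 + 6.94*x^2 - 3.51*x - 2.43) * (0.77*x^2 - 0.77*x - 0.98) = 3.3649*x^5 + 1.9789*x^4 - 12.3291*x^3 - 5.9696*x^2 + 5.3109*x + 2.3814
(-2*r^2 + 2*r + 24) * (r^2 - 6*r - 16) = -2*r^4 + 14*r^3 + 44*r^2 - 176*r - 384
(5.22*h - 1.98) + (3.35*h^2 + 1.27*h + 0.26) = 3.35*h^2 + 6.49*h - 1.72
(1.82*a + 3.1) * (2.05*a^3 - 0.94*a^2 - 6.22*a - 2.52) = 3.731*a^4 + 4.6442*a^3 - 14.2344*a^2 - 23.8684*a - 7.812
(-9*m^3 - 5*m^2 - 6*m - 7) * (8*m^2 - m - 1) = -72*m^5 - 31*m^4 - 34*m^3 - 45*m^2 + 13*m + 7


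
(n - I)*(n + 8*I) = n^2 + 7*I*n + 8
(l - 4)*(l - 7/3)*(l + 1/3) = l^3 - 6*l^2 + 65*l/9 + 28/9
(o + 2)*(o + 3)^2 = o^3 + 8*o^2 + 21*o + 18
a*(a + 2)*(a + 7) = a^3 + 9*a^2 + 14*a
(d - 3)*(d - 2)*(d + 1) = d^3 - 4*d^2 + d + 6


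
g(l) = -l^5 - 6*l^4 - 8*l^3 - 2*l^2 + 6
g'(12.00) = -148656.00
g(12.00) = -387354.00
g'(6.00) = -12552.00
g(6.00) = -17346.00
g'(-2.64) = 42.01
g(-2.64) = -23.95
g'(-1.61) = 10.79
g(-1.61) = 4.71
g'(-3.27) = 23.94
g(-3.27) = -47.80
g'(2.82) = -1056.56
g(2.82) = -747.09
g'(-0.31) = -0.40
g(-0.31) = 5.99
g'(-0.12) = 0.17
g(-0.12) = 5.98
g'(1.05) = -64.52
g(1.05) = -14.04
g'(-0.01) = 0.04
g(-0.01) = 6.00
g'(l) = -5*l^4 - 24*l^3 - 24*l^2 - 4*l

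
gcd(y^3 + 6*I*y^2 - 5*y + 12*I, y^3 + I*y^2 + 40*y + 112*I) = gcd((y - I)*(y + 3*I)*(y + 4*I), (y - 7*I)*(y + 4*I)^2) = y + 4*I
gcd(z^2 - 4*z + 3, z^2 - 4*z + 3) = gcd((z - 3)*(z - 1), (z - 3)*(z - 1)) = z^2 - 4*z + 3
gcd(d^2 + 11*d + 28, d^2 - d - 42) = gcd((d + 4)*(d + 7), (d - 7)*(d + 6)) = 1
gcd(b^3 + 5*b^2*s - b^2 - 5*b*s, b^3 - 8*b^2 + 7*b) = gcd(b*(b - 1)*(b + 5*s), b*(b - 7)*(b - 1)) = b^2 - b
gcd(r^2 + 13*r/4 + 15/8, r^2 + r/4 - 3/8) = r + 3/4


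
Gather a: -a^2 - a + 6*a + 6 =-a^2 + 5*a + 6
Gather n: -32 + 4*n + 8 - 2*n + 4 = 2*n - 20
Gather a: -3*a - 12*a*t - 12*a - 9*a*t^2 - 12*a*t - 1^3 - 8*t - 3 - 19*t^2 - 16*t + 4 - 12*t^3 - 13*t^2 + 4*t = a*(-9*t^2 - 24*t - 15) - 12*t^3 - 32*t^2 - 20*t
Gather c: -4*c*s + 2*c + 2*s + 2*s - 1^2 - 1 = c*(2 - 4*s) + 4*s - 2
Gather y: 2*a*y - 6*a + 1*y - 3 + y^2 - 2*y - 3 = -6*a + y^2 + y*(2*a - 1) - 6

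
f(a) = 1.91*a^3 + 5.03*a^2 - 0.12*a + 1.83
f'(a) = 5.73*a^2 + 10.06*a - 0.12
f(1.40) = 16.76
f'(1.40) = 25.19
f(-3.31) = -11.93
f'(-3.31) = 29.36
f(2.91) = 91.14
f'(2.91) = 77.68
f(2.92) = 91.92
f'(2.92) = 78.11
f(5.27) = 420.45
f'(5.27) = 212.03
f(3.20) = 115.54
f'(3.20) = 90.75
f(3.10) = 106.70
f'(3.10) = 86.13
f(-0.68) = 3.64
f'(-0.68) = -4.31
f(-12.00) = -2572.89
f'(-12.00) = 704.28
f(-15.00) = -5310.87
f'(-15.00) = 1138.23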